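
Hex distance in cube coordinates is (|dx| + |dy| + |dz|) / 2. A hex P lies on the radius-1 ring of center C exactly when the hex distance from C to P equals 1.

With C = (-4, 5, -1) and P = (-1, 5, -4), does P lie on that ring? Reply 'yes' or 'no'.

|px - cx| = |-1 - (-4)| = 3
|py - cy| = |5 - 5| = 0
|pz - cz| = |-4 - (-1)| = 3
distance = (3+0+3)/2 = 6/2 = 3
radius = 1; distance != radius -> no

Answer: no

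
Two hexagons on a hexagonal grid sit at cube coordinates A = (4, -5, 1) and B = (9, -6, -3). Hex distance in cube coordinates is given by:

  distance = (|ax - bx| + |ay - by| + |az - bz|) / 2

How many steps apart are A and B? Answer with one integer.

Answer: 5

Derivation:
|ax - bx| = |4 - 9| = 5
|ay - by| = |-5 - (-6)| = 1
|az - bz| = |1 - (-3)| = 4
distance = (5 + 1 + 4) / 2 = 10 / 2 = 5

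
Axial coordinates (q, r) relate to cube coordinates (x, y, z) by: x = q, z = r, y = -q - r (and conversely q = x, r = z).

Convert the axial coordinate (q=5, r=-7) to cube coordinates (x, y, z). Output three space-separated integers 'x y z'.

Answer: 5 2 -7

Derivation:
x = q = 5
z = r = -7
y = -x - z = -(5) - (-7) = 2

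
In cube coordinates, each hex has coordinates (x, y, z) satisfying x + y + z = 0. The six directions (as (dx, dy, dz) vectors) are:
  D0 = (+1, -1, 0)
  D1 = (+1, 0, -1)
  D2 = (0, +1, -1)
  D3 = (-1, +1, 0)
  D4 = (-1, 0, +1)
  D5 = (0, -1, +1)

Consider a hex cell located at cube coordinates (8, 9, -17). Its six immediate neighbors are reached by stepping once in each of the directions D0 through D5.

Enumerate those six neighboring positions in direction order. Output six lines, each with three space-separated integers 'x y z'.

Answer: 9 8 -17
9 9 -18
8 10 -18
7 10 -17
7 9 -16
8 8 -16

Derivation:
Center: (8, 9, -17). Add each direction:
  D0: (8, 9, -17) + (1, -1, 0) = (9, 8, -17)
  D1: (8, 9, -17) + (1, 0, -1) = (9, 9, -18)
  D2: (8, 9, -17) + (0, 1, -1) = (8, 10, -18)
  D3: (8, 9, -17) + (-1, 1, 0) = (7, 10, -17)
  D4: (8, 9, -17) + (-1, 0, 1) = (7, 9, -16)
  D5: (8, 9, -17) + (0, -1, 1) = (8, 8, -16)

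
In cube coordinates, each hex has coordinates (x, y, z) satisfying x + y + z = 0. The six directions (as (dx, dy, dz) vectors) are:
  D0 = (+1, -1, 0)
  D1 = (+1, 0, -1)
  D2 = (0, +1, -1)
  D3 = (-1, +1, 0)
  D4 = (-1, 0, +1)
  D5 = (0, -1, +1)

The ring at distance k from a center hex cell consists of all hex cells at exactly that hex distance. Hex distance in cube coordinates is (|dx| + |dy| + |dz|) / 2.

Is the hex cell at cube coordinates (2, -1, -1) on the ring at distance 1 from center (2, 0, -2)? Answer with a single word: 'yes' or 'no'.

|px - cx| = |2 - 2| = 0
|py - cy| = |-1 - 0| = 1
|pz - cz| = |-1 - (-2)| = 1
distance = (0+1+1)/2 = 2/2 = 1
radius = 1; distance == radius -> yes

Answer: yes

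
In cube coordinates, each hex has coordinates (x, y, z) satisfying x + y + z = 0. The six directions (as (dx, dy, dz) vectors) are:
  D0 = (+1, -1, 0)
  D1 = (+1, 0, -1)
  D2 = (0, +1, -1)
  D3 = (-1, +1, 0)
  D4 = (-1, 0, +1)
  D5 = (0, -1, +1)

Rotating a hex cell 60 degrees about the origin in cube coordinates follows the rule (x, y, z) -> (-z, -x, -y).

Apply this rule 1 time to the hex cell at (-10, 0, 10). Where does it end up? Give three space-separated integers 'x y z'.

Start: (-10, 0, 10)
Step 1: (-10, 0, 10) -> (-(10), -(-10), -(0)) = (-10, 10, 0)

Answer: -10 10 0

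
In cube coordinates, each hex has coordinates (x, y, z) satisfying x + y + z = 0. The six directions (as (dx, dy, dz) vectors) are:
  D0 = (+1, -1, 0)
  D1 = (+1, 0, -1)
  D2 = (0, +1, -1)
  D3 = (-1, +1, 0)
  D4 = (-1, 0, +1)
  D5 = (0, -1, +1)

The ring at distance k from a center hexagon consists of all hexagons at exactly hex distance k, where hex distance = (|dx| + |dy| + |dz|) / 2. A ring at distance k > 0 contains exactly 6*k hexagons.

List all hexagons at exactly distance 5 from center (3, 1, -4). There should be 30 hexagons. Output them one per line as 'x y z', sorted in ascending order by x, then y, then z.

Walk ring at distance 5 from (3, 1, -4):
Start at center + D4*5 = (-2, 1, 1)
  hex 0: (-2, 1, 1)
  hex 1: (-1, 0, 1)
  hex 2: (0, -1, 1)
  hex 3: (1, -2, 1)
  hex 4: (2, -3, 1)
  hex 5: (3, -4, 1)
  hex 6: (4, -4, 0)
  hex 7: (5, -4, -1)
  hex 8: (6, -4, -2)
  hex 9: (7, -4, -3)
  hex 10: (8, -4, -4)
  hex 11: (8, -3, -5)
  hex 12: (8, -2, -6)
  hex 13: (8, -1, -7)
  hex 14: (8, 0, -8)
  hex 15: (8, 1, -9)
  hex 16: (7, 2, -9)
  hex 17: (6, 3, -9)
  hex 18: (5, 4, -9)
  hex 19: (4, 5, -9)
  hex 20: (3, 6, -9)
  hex 21: (2, 6, -8)
  hex 22: (1, 6, -7)
  hex 23: (0, 6, -6)
  hex 24: (-1, 6, -5)
  hex 25: (-2, 6, -4)
  hex 26: (-2, 5, -3)
  hex 27: (-2, 4, -2)
  hex 28: (-2, 3, -1)
  hex 29: (-2, 2, 0)
Sorted: 30 hexes.

Answer: -2 1 1
-2 2 0
-2 3 -1
-2 4 -2
-2 5 -3
-2 6 -4
-1 0 1
-1 6 -5
0 -1 1
0 6 -6
1 -2 1
1 6 -7
2 -3 1
2 6 -8
3 -4 1
3 6 -9
4 -4 0
4 5 -9
5 -4 -1
5 4 -9
6 -4 -2
6 3 -9
7 -4 -3
7 2 -9
8 -4 -4
8 -3 -5
8 -2 -6
8 -1 -7
8 0 -8
8 1 -9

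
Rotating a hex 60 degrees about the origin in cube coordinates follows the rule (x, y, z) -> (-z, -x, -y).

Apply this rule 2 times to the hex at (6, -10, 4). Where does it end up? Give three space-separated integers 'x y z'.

Answer: -10 4 6

Derivation:
Start: (6, -10, 4)
Step 1: (6, -10, 4) -> (-(4), -(6), -(-10)) = (-4, -6, 10)
Step 2: (-4, -6, 10) -> (-(10), -(-4), -(-6)) = (-10, 4, 6)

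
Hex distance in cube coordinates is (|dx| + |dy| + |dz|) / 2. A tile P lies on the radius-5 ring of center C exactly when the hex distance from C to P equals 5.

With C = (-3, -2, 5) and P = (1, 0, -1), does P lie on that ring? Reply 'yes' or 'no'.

Answer: no

Derivation:
|px - cx| = |1 - (-3)| = 4
|py - cy| = |0 - (-2)| = 2
|pz - cz| = |-1 - 5| = 6
distance = (4+2+6)/2 = 12/2 = 6
radius = 5; distance != radius -> no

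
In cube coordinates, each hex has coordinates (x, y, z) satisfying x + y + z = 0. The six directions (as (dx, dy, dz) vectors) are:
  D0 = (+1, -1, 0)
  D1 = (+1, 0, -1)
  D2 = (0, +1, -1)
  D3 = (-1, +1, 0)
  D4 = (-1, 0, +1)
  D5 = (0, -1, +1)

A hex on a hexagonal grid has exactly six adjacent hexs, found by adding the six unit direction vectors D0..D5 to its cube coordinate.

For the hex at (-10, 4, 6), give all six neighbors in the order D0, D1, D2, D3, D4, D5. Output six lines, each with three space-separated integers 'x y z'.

Center: (-10, 4, 6). Add each direction:
  D0: (-10, 4, 6) + (1, -1, 0) = (-9, 3, 6)
  D1: (-10, 4, 6) + (1, 0, -1) = (-9, 4, 5)
  D2: (-10, 4, 6) + (0, 1, -1) = (-10, 5, 5)
  D3: (-10, 4, 6) + (-1, 1, 0) = (-11, 5, 6)
  D4: (-10, 4, 6) + (-1, 0, 1) = (-11, 4, 7)
  D5: (-10, 4, 6) + (0, -1, 1) = (-10, 3, 7)

Answer: -9 3 6
-9 4 5
-10 5 5
-11 5 6
-11 4 7
-10 3 7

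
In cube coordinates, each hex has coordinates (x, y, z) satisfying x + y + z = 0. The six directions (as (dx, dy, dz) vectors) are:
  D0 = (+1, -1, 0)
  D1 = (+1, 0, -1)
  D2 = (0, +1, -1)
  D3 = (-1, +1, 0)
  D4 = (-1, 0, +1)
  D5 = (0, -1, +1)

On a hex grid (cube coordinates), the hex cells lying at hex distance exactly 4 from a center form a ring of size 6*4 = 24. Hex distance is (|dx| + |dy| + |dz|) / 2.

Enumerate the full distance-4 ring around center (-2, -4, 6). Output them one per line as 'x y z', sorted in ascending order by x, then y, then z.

Answer: -6 -4 10
-6 -3 9
-6 -2 8
-6 -1 7
-6 0 6
-5 -5 10
-5 0 5
-4 -6 10
-4 0 4
-3 -7 10
-3 0 3
-2 -8 10
-2 0 2
-1 -8 9
-1 -1 2
0 -8 8
0 -2 2
1 -8 7
1 -3 2
2 -8 6
2 -7 5
2 -6 4
2 -5 3
2 -4 2

Derivation:
Walk ring at distance 4 from (-2, -4, 6):
Start at center + D4*4 = (-6, -4, 10)
  hex 0: (-6, -4, 10)
  hex 1: (-5, -5, 10)
  hex 2: (-4, -6, 10)
  hex 3: (-3, -7, 10)
  hex 4: (-2, -8, 10)
  hex 5: (-1, -8, 9)
  hex 6: (0, -8, 8)
  hex 7: (1, -8, 7)
  hex 8: (2, -8, 6)
  hex 9: (2, -7, 5)
  hex 10: (2, -6, 4)
  hex 11: (2, -5, 3)
  hex 12: (2, -4, 2)
  hex 13: (1, -3, 2)
  hex 14: (0, -2, 2)
  hex 15: (-1, -1, 2)
  hex 16: (-2, 0, 2)
  hex 17: (-3, 0, 3)
  hex 18: (-4, 0, 4)
  hex 19: (-5, 0, 5)
  hex 20: (-6, 0, 6)
  hex 21: (-6, -1, 7)
  hex 22: (-6, -2, 8)
  hex 23: (-6, -3, 9)
Sorted: 24 hexes.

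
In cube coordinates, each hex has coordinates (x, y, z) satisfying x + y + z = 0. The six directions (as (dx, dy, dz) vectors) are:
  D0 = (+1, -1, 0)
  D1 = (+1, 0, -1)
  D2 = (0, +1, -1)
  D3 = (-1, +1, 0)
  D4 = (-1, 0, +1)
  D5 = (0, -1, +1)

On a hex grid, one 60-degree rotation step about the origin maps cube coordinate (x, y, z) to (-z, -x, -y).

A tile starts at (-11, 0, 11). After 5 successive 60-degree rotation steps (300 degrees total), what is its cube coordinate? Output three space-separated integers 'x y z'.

Answer: 0 -11 11

Derivation:
Start: (-11, 0, 11)
Step 1: (-11, 0, 11) -> (-(11), -(-11), -(0)) = (-11, 11, 0)
Step 2: (-11, 11, 0) -> (-(0), -(-11), -(11)) = (0, 11, -11)
Step 3: (0, 11, -11) -> (-(-11), -(0), -(11)) = (11, 0, -11)
Step 4: (11, 0, -11) -> (-(-11), -(11), -(0)) = (11, -11, 0)
Step 5: (11, -11, 0) -> (-(0), -(11), -(-11)) = (0, -11, 11)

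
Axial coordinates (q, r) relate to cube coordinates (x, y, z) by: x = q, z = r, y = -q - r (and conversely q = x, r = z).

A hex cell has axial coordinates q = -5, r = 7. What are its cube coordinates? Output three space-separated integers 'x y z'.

x = q = -5
z = r = 7
y = -x - z = -(-5) - (7) = -2

Answer: -5 -2 7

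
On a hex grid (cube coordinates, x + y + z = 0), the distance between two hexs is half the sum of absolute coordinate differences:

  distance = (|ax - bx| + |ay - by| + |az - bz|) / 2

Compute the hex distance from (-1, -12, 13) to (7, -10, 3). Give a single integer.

Answer: 10

Derivation:
|ax - bx| = |-1 - 7| = 8
|ay - by| = |-12 - (-10)| = 2
|az - bz| = |13 - 3| = 10
distance = (8 + 2 + 10) / 2 = 20 / 2 = 10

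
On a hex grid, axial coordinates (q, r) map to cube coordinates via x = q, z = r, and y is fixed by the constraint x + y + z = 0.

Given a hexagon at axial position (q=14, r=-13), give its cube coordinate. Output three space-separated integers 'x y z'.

Answer: 14 -1 -13

Derivation:
x = q = 14
z = r = -13
y = -x - z = -(14) - (-13) = -1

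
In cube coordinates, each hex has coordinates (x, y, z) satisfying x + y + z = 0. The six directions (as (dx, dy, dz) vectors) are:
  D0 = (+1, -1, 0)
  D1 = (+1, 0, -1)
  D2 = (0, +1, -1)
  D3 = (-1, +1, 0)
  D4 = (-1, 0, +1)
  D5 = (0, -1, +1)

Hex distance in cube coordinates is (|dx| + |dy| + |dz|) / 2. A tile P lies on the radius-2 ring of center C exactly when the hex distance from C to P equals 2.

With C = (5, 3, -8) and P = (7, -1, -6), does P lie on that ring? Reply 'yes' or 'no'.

|px - cx| = |7 - 5| = 2
|py - cy| = |-1 - 3| = 4
|pz - cz| = |-6 - (-8)| = 2
distance = (2+4+2)/2 = 8/2 = 4
radius = 2; distance != radius -> no

Answer: no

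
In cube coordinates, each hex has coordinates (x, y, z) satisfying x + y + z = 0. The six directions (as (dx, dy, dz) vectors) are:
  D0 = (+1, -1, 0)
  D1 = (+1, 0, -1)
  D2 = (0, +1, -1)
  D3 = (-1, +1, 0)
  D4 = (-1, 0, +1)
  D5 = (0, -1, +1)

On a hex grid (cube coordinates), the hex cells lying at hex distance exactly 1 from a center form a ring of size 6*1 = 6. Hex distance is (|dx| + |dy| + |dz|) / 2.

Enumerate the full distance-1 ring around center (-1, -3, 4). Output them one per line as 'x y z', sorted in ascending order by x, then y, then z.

Answer: -2 -3 5
-2 -2 4
-1 -4 5
-1 -2 3
0 -4 4
0 -3 3

Derivation:
Walk ring at distance 1 from (-1, -3, 4):
Start at center + D4*1 = (-2, -3, 5)
  hex 0: (-2, -3, 5)
  hex 1: (-1, -4, 5)
  hex 2: (0, -4, 4)
  hex 3: (0, -3, 3)
  hex 4: (-1, -2, 3)
  hex 5: (-2, -2, 4)
Sorted: 6 hexes.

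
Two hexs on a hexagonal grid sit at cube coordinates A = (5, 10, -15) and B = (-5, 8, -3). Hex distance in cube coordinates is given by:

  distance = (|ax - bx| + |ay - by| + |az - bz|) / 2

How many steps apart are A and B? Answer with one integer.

|ax - bx| = |5 - (-5)| = 10
|ay - by| = |10 - 8| = 2
|az - bz| = |-15 - (-3)| = 12
distance = (10 + 2 + 12) / 2 = 24 / 2 = 12

Answer: 12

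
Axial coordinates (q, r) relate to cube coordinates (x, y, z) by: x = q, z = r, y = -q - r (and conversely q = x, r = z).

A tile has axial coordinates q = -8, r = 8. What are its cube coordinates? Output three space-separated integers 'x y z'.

x = q = -8
z = r = 8
y = -x - z = -(-8) - (8) = 0

Answer: -8 0 8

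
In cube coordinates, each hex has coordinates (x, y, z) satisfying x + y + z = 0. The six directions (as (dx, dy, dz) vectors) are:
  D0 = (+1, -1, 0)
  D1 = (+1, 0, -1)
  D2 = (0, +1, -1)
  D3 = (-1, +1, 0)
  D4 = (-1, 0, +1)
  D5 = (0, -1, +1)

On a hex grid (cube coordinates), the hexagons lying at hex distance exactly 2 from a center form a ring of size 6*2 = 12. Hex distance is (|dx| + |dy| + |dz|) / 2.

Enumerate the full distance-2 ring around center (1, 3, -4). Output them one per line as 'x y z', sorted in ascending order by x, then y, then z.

Answer: -1 3 -2
-1 4 -3
-1 5 -4
0 2 -2
0 5 -5
1 1 -2
1 5 -6
2 1 -3
2 4 -6
3 1 -4
3 2 -5
3 3 -6

Derivation:
Walk ring at distance 2 from (1, 3, -4):
Start at center + D4*2 = (-1, 3, -2)
  hex 0: (-1, 3, -2)
  hex 1: (0, 2, -2)
  hex 2: (1, 1, -2)
  hex 3: (2, 1, -3)
  hex 4: (3, 1, -4)
  hex 5: (3, 2, -5)
  hex 6: (3, 3, -6)
  hex 7: (2, 4, -6)
  hex 8: (1, 5, -6)
  hex 9: (0, 5, -5)
  hex 10: (-1, 5, -4)
  hex 11: (-1, 4, -3)
Sorted: 12 hexes.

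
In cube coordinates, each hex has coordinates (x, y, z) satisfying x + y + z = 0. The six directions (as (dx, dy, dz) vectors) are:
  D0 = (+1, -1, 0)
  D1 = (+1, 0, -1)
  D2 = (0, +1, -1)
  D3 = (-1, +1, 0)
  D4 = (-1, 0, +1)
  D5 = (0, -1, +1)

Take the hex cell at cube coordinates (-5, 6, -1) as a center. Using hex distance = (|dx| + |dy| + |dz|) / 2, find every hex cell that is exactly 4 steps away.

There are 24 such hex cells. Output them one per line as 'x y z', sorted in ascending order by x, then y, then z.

Answer: -9 6 3
-9 7 2
-9 8 1
-9 9 0
-9 10 -1
-8 5 3
-8 10 -2
-7 4 3
-7 10 -3
-6 3 3
-6 10 -4
-5 2 3
-5 10 -5
-4 2 2
-4 9 -5
-3 2 1
-3 8 -5
-2 2 0
-2 7 -5
-1 2 -1
-1 3 -2
-1 4 -3
-1 5 -4
-1 6 -5

Derivation:
Walk ring at distance 4 from (-5, 6, -1):
Start at center + D4*4 = (-9, 6, 3)
  hex 0: (-9, 6, 3)
  hex 1: (-8, 5, 3)
  hex 2: (-7, 4, 3)
  hex 3: (-6, 3, 3)
  hex 4: (-5, 2, 3)
  hex 5: (-4, 2, 2)
  hex 6: (-3, 2, 1)
  hex 7: (-2, 2, 0)
  hex 8: (-1, 2, -1)
  hex 9: (-1, 3, -2)
  hex 10: (-1, 4, -3)
  hex 11: (-1, 5, -4)
  hex 12: (-1, 6, -5)
  hex 13: (-2, 7, -5)
  hex 14: (-3, 8, -5)
  hex 15: (-4, 9, -5)
  hex 16: (-5, 10, -5)
  hex 17: (-6, 10, -4)
  hex 18: (-7, 10, -3)
  hex 19: (-8, 10, -2)
  hex 20: (-9, 10, -1)
  hex 21: (-9, 9, 0)
  hex 22: (-9, 8, 1)
  hex 23: (-9, 7, 2)
Sorted: 24 hexes.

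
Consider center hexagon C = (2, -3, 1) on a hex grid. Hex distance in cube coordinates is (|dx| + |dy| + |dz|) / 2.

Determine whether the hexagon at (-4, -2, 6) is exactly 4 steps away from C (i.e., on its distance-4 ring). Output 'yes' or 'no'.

|px - cx| = |-4 - 2| = 6
|py - cy| = |-2 - (-3)| = 1
|pz - cz| = |6 - 1| = 5
distance = (6+1+5)/2 = 12/2 = 6
radius = 4; distance != radius -> no

Answer: no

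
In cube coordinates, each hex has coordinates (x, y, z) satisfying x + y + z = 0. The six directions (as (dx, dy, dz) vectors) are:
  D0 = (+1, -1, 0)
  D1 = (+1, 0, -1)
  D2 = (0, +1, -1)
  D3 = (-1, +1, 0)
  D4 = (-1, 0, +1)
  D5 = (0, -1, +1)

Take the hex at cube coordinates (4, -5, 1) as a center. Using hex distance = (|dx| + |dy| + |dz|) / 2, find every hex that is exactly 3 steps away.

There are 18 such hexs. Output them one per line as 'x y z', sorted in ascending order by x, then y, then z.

Walk ring at distance 3 from (4, -5, 1):
Start at center + D4*3 = (1, -5, 4)
  hex 0: (1, -5, 4)
  hex 1: (2, -6, 4)
  hex 2: (3, -7, 4)
  hex 3: (4, -8, 4)
  hex 4: (5, -8, 3)
  hex 5: (6, -8, 2)
  hex 6: (7, -8, 1)
  hex 7: (7, -7, 0)
  hex 8: (7, -6, -1)
  hex 9: (7, -5, -2)
  hex 10: (6, -4, -2)
  hex 11: (5, -3, -2)
  hex 12: (4, -2, -2)
  hex 13: (3, -2, -1)
  hex 14: (2, -2, 0)
  hex 15: (1, -2, 1)
  hex 16: (1, -3, 2)
  hex 17: (1, -4, 3)
Sorted: 18 hexes.

Answer: 1 -5 4
1 -4 3
1 -3 2
1 -2 1
2 -6 4
2 -2 0
3 -7 4
3 -2 -1
4 -8 4
4 -2 -2
5 -8 3
5 -3 -2
6 -8 2
6 -4 -2
7 -8 1
7 -7 0
7 -6 -1
7 -5 -2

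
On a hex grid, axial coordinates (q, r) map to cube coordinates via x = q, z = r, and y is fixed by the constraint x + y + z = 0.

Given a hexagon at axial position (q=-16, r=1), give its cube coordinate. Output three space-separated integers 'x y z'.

x = q = -16
z = r = 1
y = -x - z = -(-16) - (1) = 15

Answer: -16 15 1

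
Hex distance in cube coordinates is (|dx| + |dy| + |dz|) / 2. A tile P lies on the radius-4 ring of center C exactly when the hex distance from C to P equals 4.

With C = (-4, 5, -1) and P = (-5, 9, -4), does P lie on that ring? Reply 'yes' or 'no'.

Answer: yes

Derivation:
|px - cx| = |-5 - (-4)| = 1
|py - cy| = |9 - 5| = 4
|pz - cz| = |-4 - (-1)| = 3
distance = (1+4+3)/2 = 8/2 = 4
radius = 4; distance == radius -> yes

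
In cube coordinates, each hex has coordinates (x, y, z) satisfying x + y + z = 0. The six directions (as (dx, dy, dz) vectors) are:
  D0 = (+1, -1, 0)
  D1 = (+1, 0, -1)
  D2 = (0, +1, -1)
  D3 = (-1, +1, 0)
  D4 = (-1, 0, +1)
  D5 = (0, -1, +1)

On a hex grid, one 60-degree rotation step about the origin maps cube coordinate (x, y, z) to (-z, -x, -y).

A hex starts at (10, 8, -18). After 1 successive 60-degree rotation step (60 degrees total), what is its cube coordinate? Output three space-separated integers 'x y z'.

Answer: 18 -10 -8

Derivation:
Start: (10, 8, -18)
Step 1: (10, 8, -18) -> (-(-18), -(10), -(8)) = (18, -10, -8)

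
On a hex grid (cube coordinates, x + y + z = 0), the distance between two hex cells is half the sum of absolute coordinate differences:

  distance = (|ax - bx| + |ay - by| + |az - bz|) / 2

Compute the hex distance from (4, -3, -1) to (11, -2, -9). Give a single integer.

|ax - bx| = |4 - 11| = 7
|ay - by| = |-3 - (-2)| = 1
|az - bz| = |-1 - (-9)| = 8
distance = (7 + 1 + 8) / 2 = 16 / 2 = 8

Answer: 8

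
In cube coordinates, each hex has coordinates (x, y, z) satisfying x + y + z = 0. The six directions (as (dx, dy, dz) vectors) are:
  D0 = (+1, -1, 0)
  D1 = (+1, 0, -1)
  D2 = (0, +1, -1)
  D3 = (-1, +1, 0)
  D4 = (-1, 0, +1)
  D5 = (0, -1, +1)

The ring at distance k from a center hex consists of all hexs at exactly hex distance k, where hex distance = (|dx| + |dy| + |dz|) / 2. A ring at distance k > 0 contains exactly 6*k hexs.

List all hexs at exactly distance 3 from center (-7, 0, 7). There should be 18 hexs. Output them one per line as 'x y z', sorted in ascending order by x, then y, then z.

Walk ring at distance 3 from (-7, 0, 7):
Start at center + D4*3 = (-10, 0, 10)
  hex 0: (-10, 0, 10)
  hex 1: (-9, -1, 10)
  hex 2: (-8, -2, 10)
  hex 3: (-7, -3, 10)
  hex 4: (-6, -3, 9)
  hex 5: (-5, -3, 8)
  hex 6: (-4, -3, 7)
  hex 7: (-4, -2, 6)
  hex 8: (-4, -1, 5)
  hex 9: (-4, 0, 4)
  hex 10: (-5, 1, 4)
  hex 11: (-6, 2, 4)
  hex 12: (-7, 3, 4)
  hex 13: (-8, 3, 5)
  hex 14: (-9, 3, 6)
  hex 15: (-10, 3, 7)
  hex 16: (-10, 2, 8)
  hex 17: (-10, 1, 9)
Sorted: 18 hexes.

Answer: -10 0 10
-10 1 9
-10 2 8
-10 3 7
-9 -1 10
-9 3 6
-8 -2 10
-8 3 5
-7 -3 10
-7 3 4
-6 -3 9
-6 2 4
-5 -3 8
-5 1 4
-4 -3 7
-4 -2 6
-4 -1 5
-4 0 4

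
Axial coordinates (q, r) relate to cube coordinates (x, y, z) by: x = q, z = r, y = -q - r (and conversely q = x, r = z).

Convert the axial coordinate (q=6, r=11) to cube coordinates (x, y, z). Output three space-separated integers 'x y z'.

x = q = 6
z = r = 11
y = -x - z = -(6) - (11) = -17

Answer: 6 -17 11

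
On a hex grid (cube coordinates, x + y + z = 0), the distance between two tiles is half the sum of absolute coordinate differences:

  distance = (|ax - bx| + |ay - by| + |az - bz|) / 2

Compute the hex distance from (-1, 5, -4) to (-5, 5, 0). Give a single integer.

|ax - bx| = |-1 - (-5)| = 4
|ay - by| = |5 - 5| = 0
|az - bz| = |-4 - 0| = 4
distance = (4 + 0 + 4) / 2 = 8 / 2 = 4

Answer: 4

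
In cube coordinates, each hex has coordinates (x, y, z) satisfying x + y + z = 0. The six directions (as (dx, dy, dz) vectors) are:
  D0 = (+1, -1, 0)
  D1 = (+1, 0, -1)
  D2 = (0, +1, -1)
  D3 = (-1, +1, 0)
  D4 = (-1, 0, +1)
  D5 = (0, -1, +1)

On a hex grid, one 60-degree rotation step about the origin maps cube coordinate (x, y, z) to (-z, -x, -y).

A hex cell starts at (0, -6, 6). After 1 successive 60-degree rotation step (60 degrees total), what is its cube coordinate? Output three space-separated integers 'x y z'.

Start: (0, -6, 6)
Step 1: (0, -6, 6) -> (-(6), -(0), -(-6)) = (-6, 0, 6)

Answer: -6 0 6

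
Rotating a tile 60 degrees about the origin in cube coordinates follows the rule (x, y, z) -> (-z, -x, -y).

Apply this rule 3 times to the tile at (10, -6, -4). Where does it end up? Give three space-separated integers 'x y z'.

Answer: -10 6 4

Derivation:
Start: (10, -6, -4)
Step 1: (10, -6, -4) -> (-(-4), -(10), -(-6)) = (4, -10, 6)
Step 2: (4, -10, 6) -> (-(6), -(4), -(-10)) = (-6, -4, 10)
Step 3: (-6, -4, 10) -> (-(10), -(-6), -(-4)) = (-10, 6, 4)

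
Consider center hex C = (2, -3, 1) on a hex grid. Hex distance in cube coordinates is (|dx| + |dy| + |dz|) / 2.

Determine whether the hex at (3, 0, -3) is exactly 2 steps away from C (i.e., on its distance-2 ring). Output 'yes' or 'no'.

|px - cx| = |3 - 2| = 1
|py - cy| = |0 - (-3)| = 3
|pz - cz| = |-3 - 1| = 4
distance = (1+3+4)/2 = 8/2 = 4
radius = 2; distance != radius -> no

Answer: no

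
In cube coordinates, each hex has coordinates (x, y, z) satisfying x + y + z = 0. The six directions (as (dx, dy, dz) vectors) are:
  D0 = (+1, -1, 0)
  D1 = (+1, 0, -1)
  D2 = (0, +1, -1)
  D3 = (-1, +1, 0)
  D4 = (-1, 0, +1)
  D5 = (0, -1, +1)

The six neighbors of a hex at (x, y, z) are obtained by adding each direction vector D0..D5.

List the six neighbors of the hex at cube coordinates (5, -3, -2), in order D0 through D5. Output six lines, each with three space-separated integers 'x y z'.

Center: (5, -3, -2). Add each direction:
  D0: (5, -3, -2) + (1, -1, 0) = (6, -4, -2)
  D1: (5, -3, -2) + (1, 0, -1) = (6, -3, -3)
  D2: (5, -3, -2) + (0, 1, -1) = (5, -2, -3)
  D3: (5, -3, -2) + (-1, 1, 0) = (4, -2, -2)
  D4: (5, -3, -2) + (-1, 0, 1) = (4, -3, -1)
  D5: (5, -3, -2) + (0, -1, 1) = (5, -4, -1)

Answer: 6 -4 -2
6 -3 -3
5 -2 -3
4 -2 -2
4 -3 -1
5 -4 -1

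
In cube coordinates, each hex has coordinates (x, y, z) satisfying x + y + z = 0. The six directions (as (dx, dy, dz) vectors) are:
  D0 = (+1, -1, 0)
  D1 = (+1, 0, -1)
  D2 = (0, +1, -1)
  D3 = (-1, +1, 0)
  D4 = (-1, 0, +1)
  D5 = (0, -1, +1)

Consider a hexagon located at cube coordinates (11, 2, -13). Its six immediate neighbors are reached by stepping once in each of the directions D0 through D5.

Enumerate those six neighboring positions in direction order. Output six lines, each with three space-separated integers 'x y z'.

Answer: 12 1 -13
12 2 -14
11 3 -14
10 3 -13
10 2 -12
11 1 -12

Derivation:
Center: (11, 2, -13). Add each direction:
  D0: (11, 2, -13) + (1, -1, 0) = (12, 1, -13)
  D1: (11, 2, -13) + (1, 0, -1) = (12, 2, -14)
  D2: (11, 2, -13) + (0, 1, -1) = (11, 3, -14)
  D3: (11, 2, -13) + (-1, 1, 0) = (10, 3, -13)
  D4: (11, 2, -13) + (-1, 0, 1) = (10, 2, -12)
  D5: (11, 2, -13) + (0, -1, 1) = (11, 1, -12)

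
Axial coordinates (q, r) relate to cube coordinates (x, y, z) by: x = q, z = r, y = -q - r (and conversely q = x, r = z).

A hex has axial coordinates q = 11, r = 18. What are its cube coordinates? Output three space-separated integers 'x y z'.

x = q = 11
z = r = 18
y = -x - z = -(11) - (18) = -29

Answer: 11 -29 18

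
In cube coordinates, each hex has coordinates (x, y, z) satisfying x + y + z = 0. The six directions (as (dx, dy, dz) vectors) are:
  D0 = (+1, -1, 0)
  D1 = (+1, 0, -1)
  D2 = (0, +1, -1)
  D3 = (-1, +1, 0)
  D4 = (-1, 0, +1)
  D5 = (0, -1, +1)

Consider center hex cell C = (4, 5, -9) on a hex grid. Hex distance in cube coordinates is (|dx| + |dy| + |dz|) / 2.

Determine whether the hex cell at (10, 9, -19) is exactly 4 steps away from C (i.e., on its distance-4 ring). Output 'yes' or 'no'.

Answer: no

Derivation:
|px - cx| = |10 - 4| = 6
|py - cy| = |9 - 5| = 4
|pz - cz| = |-19 - (-9)| = 10
distance = (6+4+10)/2 = 20/2 = 10
radius = 4; distance != radius -> no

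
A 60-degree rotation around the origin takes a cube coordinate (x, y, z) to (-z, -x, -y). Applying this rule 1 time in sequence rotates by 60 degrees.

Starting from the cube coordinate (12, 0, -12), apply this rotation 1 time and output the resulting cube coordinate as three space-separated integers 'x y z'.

Start: (12, 0, -12)
Step 1: (12, 0, -12) -> (-(-12), -(12), -(0)) = (12, -12, 0)

Answer: 12 -12 0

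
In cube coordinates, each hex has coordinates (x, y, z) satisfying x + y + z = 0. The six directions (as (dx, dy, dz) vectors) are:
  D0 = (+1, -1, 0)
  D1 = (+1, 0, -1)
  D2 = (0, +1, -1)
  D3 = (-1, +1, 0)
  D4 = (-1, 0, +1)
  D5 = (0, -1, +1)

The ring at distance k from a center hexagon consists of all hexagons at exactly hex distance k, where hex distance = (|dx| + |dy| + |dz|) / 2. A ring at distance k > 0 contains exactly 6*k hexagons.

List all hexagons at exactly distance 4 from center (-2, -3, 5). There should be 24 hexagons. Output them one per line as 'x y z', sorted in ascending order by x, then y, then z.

Answer: -6 -3 9
-6 -2 8
-6 -1 7
-6 0 6
-6 1 5
-5 -4 9
-5 1 4
-4 -5 9
-4 1 3
-3 -6 9
-3 1 2
-2 -7 9
-2 1 1
-1 -7 8
-1 0 1
0 -7 7
0 -1 1
1 -7 6
1 -2 1
2 -7 5
2 -6 4
2 -5 3
2 -4 2
2 -3 1

Derivation:
Walk ring at distance 4 from (-2, -3, 5):
Start at center + D4*4 = (-6, -3, 9)
  hex 0: (-6, -3, 9)
  hex 1: (-5, -4, 9)
  hex 2: (-4, -5, 9)
  hex 3: (-3, -6, 9)
  hex 4: (-2, -7, 9)
  hex 5: (-1, -7, 8)
  hex 6: (0, -7, 7)
  hex 7: (1, -7, 6)
  hex 8: (2, -7, 5)
  hex 9: (2, -6, 4)
  hex 10: (2, -5, 3)
  hex 11: (2, -4, 2)
  hex 12: (2, -3, 1)
  hex 13: (1, -2, 1)
  hex 14: (0, -1, 1)
  hex 15: (-1, 0, 1)
  hex 16: (-2, 1, 1)
  hex 17: (-3, 1, 2)
  hex 18: (-4, 1, 3)
  hex 19: (-5, 1, 4)
  hex 20: (-6, 1, 5)
  hex 21: (-6, 0, 6)
  hex 22: (-6, -1, 7)
  hex 23: (-6, -2, 8)
Sorted: 24 hexes.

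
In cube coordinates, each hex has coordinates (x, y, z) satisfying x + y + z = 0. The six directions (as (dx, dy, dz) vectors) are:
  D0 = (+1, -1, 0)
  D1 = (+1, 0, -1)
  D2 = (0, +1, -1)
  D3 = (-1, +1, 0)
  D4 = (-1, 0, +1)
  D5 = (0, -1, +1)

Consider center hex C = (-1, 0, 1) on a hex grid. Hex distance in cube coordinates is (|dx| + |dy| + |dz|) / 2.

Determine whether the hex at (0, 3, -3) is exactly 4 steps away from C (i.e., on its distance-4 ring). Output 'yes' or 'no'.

|px - cx| = |0 - (-1)| = 1
|py - cy| = |3 - 0| = 3
|pz - cz| = |-3 - 1| = 4
distance = (1+3+4)/2 = 8/2 = 4
radius = 4; distance == radius -> yes

Answer: yes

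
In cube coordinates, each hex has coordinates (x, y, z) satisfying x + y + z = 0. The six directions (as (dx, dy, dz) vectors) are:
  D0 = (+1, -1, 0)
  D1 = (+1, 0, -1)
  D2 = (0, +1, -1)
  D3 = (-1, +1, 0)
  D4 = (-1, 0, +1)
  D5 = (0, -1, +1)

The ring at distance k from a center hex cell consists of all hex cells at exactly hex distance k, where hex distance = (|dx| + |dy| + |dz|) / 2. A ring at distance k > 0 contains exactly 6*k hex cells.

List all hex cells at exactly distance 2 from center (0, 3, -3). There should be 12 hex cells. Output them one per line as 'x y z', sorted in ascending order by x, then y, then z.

Walk ring at distance 2 from (0, 3, -3):
Start at center + D4*2 = (-2, 3, -1)
  hex 0: (-2, 3, -1)
  hex 1: (-1, 2, -1)
  hex 2: (0, 1, -1)
  hex 3: (1, 1, -2)
  hex 4: (2, 1, -3)
  hex 5: (2, 2, -4)
  hex 6: (2, 3, -5)
  hex 7: (1, 4, -5)
  hex 8: (0, 5, -5)
  hex 9: (-1, 5, -4)
  hex 10: (-2, 5, -3)
  hex 11: (-2, 4, -2)
Sorted: 12 hexes.

Answer: -2 3 -1
-2 4 -2
-2 5 -3
-1 2 -1
-1 5 -4
0 1 -1
0 5 -5
1 1 -2
1 4 -5
2 1 -3
2 2 -4
2 3 -5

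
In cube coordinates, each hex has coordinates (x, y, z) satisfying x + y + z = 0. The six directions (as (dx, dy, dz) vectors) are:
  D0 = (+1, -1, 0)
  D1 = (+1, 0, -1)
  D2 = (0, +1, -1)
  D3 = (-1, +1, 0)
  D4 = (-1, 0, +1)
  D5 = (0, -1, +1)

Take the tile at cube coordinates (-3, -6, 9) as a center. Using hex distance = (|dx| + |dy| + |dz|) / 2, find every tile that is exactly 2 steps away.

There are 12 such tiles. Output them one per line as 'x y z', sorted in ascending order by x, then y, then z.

Answer: -5 -6 11
-5 -5 10
-5 -4 9
-4 -7 11
-4 -4 8
-3 -8 11
-3 -4 7
-2 -8 10
-2 -5 7
-1 -8 9
-1 -7 8
-1 -6 7

Derivation:
Walk ring at distance 2 from (-3, -6, 9):
Start at center + D4*2 = (-5, -6, 11)
  hex 0: (-5, -6, 11)
  hex 1: (-4, -7, 11)
  hex 2: (-3, -8, 11)
  hex 3: (-2, -8, 10)
  hex 4: (-1, -8, 9)
  hex 5: (-1, -7, 8)
  hex 6: (-1, -6, 7)
  hex 7: (-2, -5, 7)
  hex 8: (-3, -4, 7)
  hex 9: (-4, -4, 8)
  hex 10: (-5, -4, 9)
  hex 11: (-5, -5, 10)
Sorted: 12 hexes.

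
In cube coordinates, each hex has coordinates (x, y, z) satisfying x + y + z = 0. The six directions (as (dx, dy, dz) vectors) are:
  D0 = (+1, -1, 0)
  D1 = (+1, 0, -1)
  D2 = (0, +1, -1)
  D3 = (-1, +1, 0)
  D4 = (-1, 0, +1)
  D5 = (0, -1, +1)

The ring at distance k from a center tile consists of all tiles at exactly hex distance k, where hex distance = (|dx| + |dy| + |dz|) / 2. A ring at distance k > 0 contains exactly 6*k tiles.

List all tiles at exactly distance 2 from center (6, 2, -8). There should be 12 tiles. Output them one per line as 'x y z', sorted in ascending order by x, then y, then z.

Walk ring at distance 2 from (6, 2, -8):
Start at center + D4*2 = (4, 2, -6)
  hex 0: (4, 2, -6)
  hex 1: (5, 1, -6)
  hex 2: (6, 0, -6)
  hex 3: (7, 0, -7)
  hex 4: (8, 0, -8)
  hex 5: (8, 1, -9)
  hex 6: (8, 2, -10)
  hex 7: (7, 3, -10)
  hex 8: (6, 4, -10)
  hex 9: (5, 4, -9)
  hex 10: (4, 4, -8)
  hex 11: (4, 3, -7)
Sorted: 12 hexes.

Answer: 4 2 -6
4 3 -7
4 4 -8
5 1 -6
5 4 -9
6 0 -6
6 4 -10
7 0 -7
7 3 -10
8 0 -8
8 1 -9
8 2 -10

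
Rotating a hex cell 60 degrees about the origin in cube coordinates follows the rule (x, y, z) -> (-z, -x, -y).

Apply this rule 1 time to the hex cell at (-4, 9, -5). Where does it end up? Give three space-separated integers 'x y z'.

Start: (-4, 9, -5)
Step 1: (-4, 9, -5) -> (-(-5), -(-4), -(9)) = (5, 4, -9)

Answer: 5 4 -9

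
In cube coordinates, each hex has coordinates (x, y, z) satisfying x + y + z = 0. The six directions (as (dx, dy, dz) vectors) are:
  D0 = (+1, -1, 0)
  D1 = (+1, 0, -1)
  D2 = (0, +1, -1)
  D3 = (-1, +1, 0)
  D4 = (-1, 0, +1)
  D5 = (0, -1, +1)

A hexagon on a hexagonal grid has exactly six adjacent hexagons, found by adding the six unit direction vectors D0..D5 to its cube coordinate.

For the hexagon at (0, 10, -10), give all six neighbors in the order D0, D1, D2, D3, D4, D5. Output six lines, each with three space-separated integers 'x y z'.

Center: (0, 10, -10). Add each direction:
  D0: (0, 10, -10) + (1, -1, 0) = (1, 9, -10)
  D1: (0, 10, -10) + (1, 0, -1) = (1, 10, -11)
  D2: (0, 10, -10) + (0, 1, -1) = (0, 11, -11)
  D3: (0, 10, -10) + (-1, 1, 0) = (-1, 11, -10)
  D4: (0, 10, -10) + (-1, 0, 1) = (-1, 10, -9)
  D5: (0, 10, -10) + (0, -1, 1) = (0, 9, -9)

Answer: 1 9 -10
1 10 -11
0 11 -11
-1 11 -10
-1 10 -9
0 9 -9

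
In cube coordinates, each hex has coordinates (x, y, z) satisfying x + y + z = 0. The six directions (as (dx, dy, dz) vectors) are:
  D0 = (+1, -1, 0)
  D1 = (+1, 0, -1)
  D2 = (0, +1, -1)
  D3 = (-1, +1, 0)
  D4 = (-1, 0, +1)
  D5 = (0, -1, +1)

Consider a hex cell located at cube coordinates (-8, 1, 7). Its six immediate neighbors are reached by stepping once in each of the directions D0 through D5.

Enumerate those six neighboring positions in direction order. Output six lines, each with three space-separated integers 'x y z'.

Center: (-8, 1, 7). Add each direction:
  D0: (-8, 1, 7) + (1, -1, 0) = (-7, 0, 7)
  D1: (-8, 1, 7) + (1, 0, -1) = (-7, 1, 6)
  D2: (-8, 1, 7) + (0, 1, -1) = (-8, 2, 6)
  D3: (-8, 1, 7) + (-1, 1, 0) = (-9, 2, 7)
  D4: (-8, 1, 7) + (-1, 0, 1) = (-9, 1, 8)
  D5: (-8, 1, 7) + (0, -1, 1) = (-8, 0, 8)

Answer: -7 0 7
-7 1 6
-8 2 6
-9 2 7
-9 1 8
-8 0 8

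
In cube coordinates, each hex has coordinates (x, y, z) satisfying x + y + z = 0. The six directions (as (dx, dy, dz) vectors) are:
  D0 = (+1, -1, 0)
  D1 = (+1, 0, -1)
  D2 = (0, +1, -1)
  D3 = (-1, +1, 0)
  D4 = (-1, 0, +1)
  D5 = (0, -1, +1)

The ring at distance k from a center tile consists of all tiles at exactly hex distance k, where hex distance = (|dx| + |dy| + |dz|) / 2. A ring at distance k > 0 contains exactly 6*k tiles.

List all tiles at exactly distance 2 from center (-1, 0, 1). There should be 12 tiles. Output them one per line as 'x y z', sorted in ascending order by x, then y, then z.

Walk ring at distance 2 from (-1, 0, 1):
Start at center + D4*2 = (-3, 0, 3)
  hex 0: (-3, 0, 3)
  hex 1: (-2, -1, 3)
  hex 2: (-1, -2, 3)
  hex 3: (0, -2, 2)
  hex 4: (1, -2, 1)
  hex 5: (1, -1, 0)
  hex 6: (1, 0, -1)
  hex 7: (0, 1, -1)
  hex 8: (-1, 2, -1)
  hex 9: (-2, 2, 0)
  hex 10: (-3, 2, 1)
  hex 11: (-3, 1, 2)
Sorted: 12 hexes.

Answer: -3 0 3
-3 1 2
-3 2 1
-2 -1 3
-2 2 0
-1 -2 3
-1 2 -1
0 -2 2
0 1 -1
1 -2 1
1 -1 0
1 0 -1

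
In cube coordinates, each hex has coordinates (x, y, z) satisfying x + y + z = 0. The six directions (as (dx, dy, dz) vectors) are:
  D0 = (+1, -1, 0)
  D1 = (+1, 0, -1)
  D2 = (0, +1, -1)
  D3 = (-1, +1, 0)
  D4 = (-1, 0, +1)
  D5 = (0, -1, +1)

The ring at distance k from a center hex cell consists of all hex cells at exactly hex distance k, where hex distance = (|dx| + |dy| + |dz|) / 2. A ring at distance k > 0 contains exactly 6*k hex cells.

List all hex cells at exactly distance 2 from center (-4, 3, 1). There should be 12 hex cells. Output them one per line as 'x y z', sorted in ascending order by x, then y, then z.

Walk ring at distance 2 from (-4, 3, 1):
Start at center + D4*2 = (-6, 3, 3)
  hex 0: (-6, 3, 3)
  hex 1: (-5, 2, 3)
  hex 2: (-4, 1, 3)
  hex 3: (-3, 1, 2)
  hex 4: (-2, 1, 1)
  hex 5: (-2, 2, 0)
  hex 6: (-2, 3, -1)
  hex 7: (-3, 4, -1)
  hex 8: (-4, 5, -1)
  hex 9: (-5, 5, 0)
  hex 10: (-6, 5, 1)
  hex 11: (-6, 4, 2)
Sorted: 12 hexes.

Answer: -6 3 3
-6 4 2
-6 5 1
-5 2 3
-5 5 0
-4 1 3
-4 5 -1
-3 1 2
-3 4 -1
-2 1 1
-2 2 0
-2 3 -1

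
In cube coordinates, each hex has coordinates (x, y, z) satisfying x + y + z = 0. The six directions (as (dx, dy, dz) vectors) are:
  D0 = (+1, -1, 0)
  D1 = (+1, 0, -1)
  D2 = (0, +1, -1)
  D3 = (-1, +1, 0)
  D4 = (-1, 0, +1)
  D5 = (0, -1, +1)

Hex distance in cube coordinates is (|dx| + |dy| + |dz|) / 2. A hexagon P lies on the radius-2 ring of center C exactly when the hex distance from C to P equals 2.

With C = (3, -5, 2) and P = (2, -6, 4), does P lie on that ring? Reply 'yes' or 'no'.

|px - cx| = |2 - 3| = 1
|py - cy| = |-6 - (-5)| = 1
|pz - cz| = |4 - 2| = 2
distance = (1+1+2)/2 = 4/2 = 2
radius = 2; distance == radius -> yes

Answer: yes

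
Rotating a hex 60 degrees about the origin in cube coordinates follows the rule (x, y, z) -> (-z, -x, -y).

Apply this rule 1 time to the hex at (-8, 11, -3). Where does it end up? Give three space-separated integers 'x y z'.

Start: (-8, 11, -3)
Step 1: (-8, 11, -3) -> (-(-3), -(-8), -(11)) = (3, 8, -11)

Answer: 3 8 -11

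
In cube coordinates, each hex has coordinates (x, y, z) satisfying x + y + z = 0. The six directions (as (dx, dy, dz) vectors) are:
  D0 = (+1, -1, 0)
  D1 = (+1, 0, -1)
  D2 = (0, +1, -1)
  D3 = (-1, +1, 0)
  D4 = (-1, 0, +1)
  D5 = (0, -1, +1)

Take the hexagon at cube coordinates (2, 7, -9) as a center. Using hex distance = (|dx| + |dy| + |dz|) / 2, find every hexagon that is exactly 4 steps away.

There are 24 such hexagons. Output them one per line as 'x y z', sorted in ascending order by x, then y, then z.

Walk ring at distance 4 from (2, 7, -9):
Start at center + D4*4 = (-2, 7, -5)
  hex 0: (-2, 7, -5)
  hex 1: (-1, 6, -5)
  hex 2: (0, 5, -5)
  hex 3: (1, 4, -5)
  hex 4: (2, 3, -5)
  hex 5: (3, 3, -6)
  hex 6: (4, 3, -7)
  hex 7: (5, 3, -8)
  hex 8: (6, 3, -9)
  hex 9: (6, 4, -10)
  hex 10: (6, 5, -11)
  hex 11: (6, 6, -12)
  hex 12: (6, 7, -13)
  hex 13: (5, 8, -13)
  hex 14: (4, 9, -13)
  hex 15: (3, 10, -13)
  hex 16: (2, 11, -13)
  hex 17: (1, 11, -12)
  hex 18: (0, 11, -11)
  hex 19: (-1, 11, -10)
  hex 20: (-2, 11, -9)
  hex 21: (-2, 10, -8)
  hex 22: (-2, 9, -7)
  hex 23: (-2, 8, -6)
Sorted: 24 hexes.

Answer: -2 7 -5
-2 8 -6
-2 9 -7
-2 10 -8
-2 11 -9
-1 6 -5
-1 11 -10
0 5 -5
0 11 -11
1 4 -5
1 11 -12
2 3 -5
2 11 -13
3 3 -6
3 10 -13
4 3 -7
4 9 -13
5 3 -8
5 8 -13
6 3 -9
6 4 -10
6 5 -11
6 6 -12
6 7 -13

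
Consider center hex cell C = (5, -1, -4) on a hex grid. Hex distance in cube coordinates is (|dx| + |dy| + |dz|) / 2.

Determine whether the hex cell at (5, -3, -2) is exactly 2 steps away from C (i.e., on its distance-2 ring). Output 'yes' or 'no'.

Answer: yes

Derivation:
|px - cx| = |5 - 5| = 0
|py - cy| = |-3 - (-1)| = 2
|pz - cz| = |-2 - (-4)| = 2
distance = (0+2+2)/2 = 4/2 = 2
radius = 2; distance == radius -> yes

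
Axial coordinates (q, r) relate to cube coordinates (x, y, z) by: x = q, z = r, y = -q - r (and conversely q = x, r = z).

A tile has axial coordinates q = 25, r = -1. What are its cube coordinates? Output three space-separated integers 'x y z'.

x = q = 25
z = r = -1
y = -x - z = -(25) - (-1) = -24

Answer: 25 -24 -1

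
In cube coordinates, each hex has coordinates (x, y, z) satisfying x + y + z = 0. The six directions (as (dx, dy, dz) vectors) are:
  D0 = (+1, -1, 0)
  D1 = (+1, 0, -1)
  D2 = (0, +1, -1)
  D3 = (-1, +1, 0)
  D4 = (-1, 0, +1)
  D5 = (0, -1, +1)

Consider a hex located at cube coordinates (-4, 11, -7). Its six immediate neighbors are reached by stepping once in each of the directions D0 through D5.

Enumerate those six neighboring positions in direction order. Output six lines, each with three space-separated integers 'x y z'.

Answer: -3 10 -7
-3 11 -8
-4 12 -8
-5 12 -7
-5 11 -6
-4 10 -6

Derivation:
Center: (-4, 11, -7). Add each direction:
  D0: (-4, 11, -7) + (1, -1, 0) = (-3, 10, -7)
  D1: (-4, 11, -7) + (1, 0, -1) = (-3, 11, -8)
  D2: (-4, 11, -7) + (0, 1, -1) = (-4, 12, -8)
  D3: (-4, 11, -7) + (-1, 1, 0) = (-5, 12, -7)
  D4: (-4, 11, -7) + (-1, 0, 1) = (-5, 11, -6)
  D5: (-4, 11, -7) + (0, -1, 1) = (-4, 10, -6)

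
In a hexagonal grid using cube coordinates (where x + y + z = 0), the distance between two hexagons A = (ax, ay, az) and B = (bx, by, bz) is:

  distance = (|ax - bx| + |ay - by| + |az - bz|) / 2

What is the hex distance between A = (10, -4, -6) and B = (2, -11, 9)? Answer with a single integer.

|ax - bx| = |10 - 2| = 8
|ay - by| = |-4 - (-11)| = 7
|az - bz| = |-6 - 9| = 15
distance = (8 + 7 + 15) / 2 = 30 / 2 = 15

Answer: 15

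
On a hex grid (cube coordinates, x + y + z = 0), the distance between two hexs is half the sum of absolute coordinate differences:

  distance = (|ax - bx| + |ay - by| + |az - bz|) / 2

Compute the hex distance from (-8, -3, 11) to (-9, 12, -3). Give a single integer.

Answer: 15

Derivation:
|ax - bx| = |-8 - (-9)| = 1
|ay - by| = |-3 - 12| = 15
|az - bz| = |11 - (-3)| = 14
distance = (1 + 15 + 14) / 2 = 30 / 2 = 15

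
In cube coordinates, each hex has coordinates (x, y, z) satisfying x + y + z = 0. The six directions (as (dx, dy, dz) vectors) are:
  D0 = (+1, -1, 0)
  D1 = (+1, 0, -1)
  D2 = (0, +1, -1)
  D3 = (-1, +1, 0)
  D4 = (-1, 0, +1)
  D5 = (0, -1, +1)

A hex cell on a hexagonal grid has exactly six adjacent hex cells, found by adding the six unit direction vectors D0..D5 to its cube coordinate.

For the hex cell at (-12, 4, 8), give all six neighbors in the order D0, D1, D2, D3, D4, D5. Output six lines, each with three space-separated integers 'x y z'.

Center: (-12, 4, 8). Add each direction:
  D0: (-12, 4, 8) + (1, -1, 0) = (-11, 3, 8)
  D1: (-12, 4, 8) + (1, 0, -1) = (-11, 4, 7)
  D2: (-12, 4, 8) + (0, 1, -1) = (-12, 5, 7)
  D3: (-12, 4, 8) + (-1, 1, 0) = (-13, 5, 8)
  D4: (-12, 4, 8) + (-1, 0, 1) = (-13, 4, 9)
  D5: (-12, 4, 8) + (0, -1, 1) = (-12, 3, 9)

Answer: -11 3 8
-11 4 7
-12 5 7
-13 5 8
-13 4 9
-12 3 9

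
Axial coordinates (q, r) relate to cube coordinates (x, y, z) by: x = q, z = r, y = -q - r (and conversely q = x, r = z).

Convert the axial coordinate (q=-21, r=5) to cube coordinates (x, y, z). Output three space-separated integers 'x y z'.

x = q = -21
z = r = 5
y = -x - z = -(-21) - (5) = 16

Answer: -21 16 5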